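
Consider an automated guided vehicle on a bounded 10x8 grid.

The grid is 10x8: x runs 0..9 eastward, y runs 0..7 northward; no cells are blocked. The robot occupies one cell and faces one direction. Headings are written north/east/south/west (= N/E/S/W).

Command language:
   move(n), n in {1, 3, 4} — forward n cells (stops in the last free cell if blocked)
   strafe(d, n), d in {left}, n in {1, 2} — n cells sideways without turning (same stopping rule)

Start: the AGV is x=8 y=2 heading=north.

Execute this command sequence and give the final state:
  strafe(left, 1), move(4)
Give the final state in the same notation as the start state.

initial: x=8 y=2 heading=north
t=1 strafe(left, 1) ⇒ x=7 y=2 heading=north
t=2 move(4) ⇒ x=7 y=6 heading=north

x=7 y=6 heading=north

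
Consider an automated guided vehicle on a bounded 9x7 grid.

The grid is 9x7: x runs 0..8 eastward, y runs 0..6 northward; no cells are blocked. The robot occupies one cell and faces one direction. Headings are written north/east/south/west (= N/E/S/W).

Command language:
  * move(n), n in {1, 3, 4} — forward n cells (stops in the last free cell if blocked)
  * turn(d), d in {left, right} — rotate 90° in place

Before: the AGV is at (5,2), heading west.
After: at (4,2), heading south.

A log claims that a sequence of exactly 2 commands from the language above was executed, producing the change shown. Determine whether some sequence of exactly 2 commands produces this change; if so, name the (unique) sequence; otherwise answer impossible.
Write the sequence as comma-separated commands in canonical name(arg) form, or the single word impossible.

move(1), turn(left)

key: position moved to (4,2) AND the heading swung to S — translation plus rotation needed
initial: at (5,2), heading west
step 1 (move(1)): at (4,2), heading west
step 2 (turn(left)): at (4,2), heading south
no other 2-command option fits: unique.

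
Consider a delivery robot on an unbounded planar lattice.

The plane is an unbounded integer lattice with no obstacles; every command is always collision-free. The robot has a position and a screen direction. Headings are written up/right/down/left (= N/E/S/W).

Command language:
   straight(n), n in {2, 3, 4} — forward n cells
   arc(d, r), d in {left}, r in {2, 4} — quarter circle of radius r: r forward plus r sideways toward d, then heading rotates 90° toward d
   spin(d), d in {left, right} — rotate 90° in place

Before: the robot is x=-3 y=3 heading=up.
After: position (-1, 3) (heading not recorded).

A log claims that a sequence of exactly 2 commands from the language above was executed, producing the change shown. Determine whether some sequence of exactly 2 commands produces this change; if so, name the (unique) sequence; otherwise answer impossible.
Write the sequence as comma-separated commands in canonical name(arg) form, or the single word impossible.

spin(right), straight(2)

key: running straight(2) before spin(right) would end elsewhere — order is forced
start: x=-3 y=3 heading=up
step 1 (spin(right)): x=-3 y=3 heading=right
step 2 (straight(2)): x=-1 y=3 heading=right
no rival 2-sequence matches.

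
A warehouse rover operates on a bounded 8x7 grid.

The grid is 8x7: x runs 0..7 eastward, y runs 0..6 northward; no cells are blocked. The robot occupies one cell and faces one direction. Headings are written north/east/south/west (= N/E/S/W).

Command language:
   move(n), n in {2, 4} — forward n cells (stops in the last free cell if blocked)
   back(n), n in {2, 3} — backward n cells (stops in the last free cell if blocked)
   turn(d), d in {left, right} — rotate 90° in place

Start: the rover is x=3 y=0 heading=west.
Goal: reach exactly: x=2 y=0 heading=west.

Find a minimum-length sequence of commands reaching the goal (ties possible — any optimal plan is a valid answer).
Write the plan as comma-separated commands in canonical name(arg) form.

back(3), move(4)

start: x=3 y=0 heading=west
t=1 back(3) ⇒ x=6 y=0 heading=west
t=2 move(4) ⇒ x=2 y=0 heading=west
nothing shorter than 2 reaches the goal.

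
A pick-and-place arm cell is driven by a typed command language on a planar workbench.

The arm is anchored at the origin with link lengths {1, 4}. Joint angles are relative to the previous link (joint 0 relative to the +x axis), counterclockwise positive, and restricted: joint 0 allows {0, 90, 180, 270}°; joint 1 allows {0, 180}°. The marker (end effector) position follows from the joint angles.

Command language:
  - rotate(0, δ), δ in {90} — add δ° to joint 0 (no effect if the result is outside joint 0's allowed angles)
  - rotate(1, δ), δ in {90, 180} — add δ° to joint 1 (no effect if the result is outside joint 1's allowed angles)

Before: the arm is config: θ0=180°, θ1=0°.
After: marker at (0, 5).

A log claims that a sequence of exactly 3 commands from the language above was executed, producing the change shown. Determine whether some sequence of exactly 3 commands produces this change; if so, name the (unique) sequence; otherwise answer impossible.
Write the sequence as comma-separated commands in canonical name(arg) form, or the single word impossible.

begin: config: θ0=180°, θ1=0°
1. rotate(0, 90) → config: θ0=270°, θ1=0°
2. rotate(0, 90) → config: θ0=0°, θ1=0°
3. rotate(0, 90) → config: θ0=90°, θ1=0°
no other 3-command option fits: unique.

rotate(0, 90), rotate(0, 90), rotate(0, 90)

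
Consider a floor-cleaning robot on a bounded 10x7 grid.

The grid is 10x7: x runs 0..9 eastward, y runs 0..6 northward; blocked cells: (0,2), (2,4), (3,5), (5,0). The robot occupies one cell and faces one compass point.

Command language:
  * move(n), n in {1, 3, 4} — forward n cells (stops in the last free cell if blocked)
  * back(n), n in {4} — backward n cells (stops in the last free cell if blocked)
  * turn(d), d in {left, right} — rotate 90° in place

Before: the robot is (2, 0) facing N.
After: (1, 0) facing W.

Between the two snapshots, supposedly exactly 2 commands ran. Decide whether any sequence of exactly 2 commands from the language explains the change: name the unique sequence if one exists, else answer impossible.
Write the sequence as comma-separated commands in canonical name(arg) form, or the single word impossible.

key: order matters: swapping turn(left) and move(1) lands elsewhere
start: (2, 0) facing N
1. turn(left) → (2, 0) facing W
2. move(1) → (1, 0) facing W
uniquely the one of 36 2-step routes that fits.

turn(left), move(1)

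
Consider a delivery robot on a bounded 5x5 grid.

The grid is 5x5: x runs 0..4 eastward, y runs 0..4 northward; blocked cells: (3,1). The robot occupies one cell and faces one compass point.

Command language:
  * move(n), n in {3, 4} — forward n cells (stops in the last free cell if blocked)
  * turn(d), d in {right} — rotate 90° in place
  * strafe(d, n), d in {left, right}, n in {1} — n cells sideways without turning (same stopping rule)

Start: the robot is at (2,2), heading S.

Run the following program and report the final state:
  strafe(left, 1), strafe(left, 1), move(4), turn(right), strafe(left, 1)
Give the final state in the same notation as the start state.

initial: at (2,2), heading S
step 1 (strafe(left, 1)): at (3,2), heading S
step 2 (strafe(left, 1)): at (4,2), heading S
step 3 (move(4)): at (4,0), heading S
step 4 (turn(right)): at (4,0), heading W
step 5 (strafe(left, 1)): at (4,0), heading W

at (4,0), heading W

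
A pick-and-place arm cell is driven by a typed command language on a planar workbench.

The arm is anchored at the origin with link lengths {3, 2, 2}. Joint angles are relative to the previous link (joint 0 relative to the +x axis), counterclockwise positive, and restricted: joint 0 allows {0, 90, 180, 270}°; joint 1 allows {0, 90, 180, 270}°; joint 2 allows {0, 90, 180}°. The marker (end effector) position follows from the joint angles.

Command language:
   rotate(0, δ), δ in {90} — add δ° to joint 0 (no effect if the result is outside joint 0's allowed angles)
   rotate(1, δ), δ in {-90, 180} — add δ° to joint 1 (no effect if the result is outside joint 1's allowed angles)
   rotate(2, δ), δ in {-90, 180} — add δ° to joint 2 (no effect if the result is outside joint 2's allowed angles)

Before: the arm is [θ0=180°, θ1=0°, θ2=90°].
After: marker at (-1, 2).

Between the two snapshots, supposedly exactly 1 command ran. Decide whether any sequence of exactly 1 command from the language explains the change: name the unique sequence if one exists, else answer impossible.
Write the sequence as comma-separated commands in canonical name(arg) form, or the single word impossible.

initial: [θ0=180°, θ1=0°, θ2=90°]
[1] after rotate(1, 180): [θ0=180°, θ1=180°, θ2=90°]
no other 1-command option fits: unique.

rotate(1, 180)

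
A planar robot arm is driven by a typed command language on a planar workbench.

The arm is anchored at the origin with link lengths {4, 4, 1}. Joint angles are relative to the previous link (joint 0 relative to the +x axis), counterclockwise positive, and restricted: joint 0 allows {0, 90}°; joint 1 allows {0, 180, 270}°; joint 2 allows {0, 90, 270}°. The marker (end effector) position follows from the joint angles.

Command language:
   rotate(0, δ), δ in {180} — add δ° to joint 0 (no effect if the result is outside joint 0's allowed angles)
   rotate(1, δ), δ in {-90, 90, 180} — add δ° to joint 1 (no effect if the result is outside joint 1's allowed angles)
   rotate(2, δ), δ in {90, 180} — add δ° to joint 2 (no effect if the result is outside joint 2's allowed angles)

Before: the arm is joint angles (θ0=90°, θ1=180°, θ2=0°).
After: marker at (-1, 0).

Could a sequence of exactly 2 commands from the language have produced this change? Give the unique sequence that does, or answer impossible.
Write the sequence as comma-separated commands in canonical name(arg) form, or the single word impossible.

key: running rotate(2, 180) before rotate(2, 90) would end elsewhere — order is forced
start: joint angles (θ0=90°, θ1=180°, θ2=0°)
t=1 rotate(2, 90) ⇒ joint angles (θ0=90°, θ1=180°, θ2=90°)
t=2 rotate(2, 180) ⇒ joint angles (θ0=90°, θ1=180°, θ2=270°)
uniquely the one of 36 2-step routes that fits.

rotate(2, 90), rotate(2, 180)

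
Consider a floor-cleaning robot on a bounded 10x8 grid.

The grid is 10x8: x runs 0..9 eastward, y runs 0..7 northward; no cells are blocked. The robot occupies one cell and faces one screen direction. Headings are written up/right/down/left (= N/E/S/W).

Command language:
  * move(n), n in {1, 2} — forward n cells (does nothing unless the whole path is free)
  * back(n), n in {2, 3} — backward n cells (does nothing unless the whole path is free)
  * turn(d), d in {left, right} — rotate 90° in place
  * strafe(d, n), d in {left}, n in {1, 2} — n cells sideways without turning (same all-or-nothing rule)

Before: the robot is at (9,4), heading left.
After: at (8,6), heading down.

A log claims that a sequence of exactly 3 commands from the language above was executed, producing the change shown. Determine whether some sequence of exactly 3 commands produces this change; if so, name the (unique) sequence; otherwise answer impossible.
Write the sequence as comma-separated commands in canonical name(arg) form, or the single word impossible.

key: running back(2) before move(1) would end elsewhere — order is forced
begin: at (9,4), heading left
t=1 move(1) ⇒ at (8,4), heading left
t=2 turn(left) ⇒ at (8,4), heading down
t=3 back(2) ⇒ at (8,6), heading down
uniquely the one of 512 3-step routes that fits.

move(1), turn(left), back(2)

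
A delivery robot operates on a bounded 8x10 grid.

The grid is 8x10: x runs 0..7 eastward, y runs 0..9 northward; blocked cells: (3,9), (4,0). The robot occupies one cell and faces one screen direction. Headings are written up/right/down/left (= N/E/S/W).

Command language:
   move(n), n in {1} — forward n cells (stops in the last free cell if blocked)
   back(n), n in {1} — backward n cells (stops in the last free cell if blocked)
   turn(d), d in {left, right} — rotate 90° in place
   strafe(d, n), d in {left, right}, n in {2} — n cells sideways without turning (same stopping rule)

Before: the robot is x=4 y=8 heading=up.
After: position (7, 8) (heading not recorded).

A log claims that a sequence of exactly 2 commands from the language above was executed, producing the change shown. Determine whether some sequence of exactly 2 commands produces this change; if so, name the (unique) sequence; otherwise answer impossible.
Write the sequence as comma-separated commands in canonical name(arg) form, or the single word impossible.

strafe(right, 2), strafe(right, 2)

key: the second strafe(right, 2) runs into the grid edge before its full distance
start: x=4 y=8 heading=up
1. strafe(right, 2) → x=6 y=8 heading=up
2. strafe(right, 2) → x=7 y=8 heading=up
all 36 alternatives checked — unique.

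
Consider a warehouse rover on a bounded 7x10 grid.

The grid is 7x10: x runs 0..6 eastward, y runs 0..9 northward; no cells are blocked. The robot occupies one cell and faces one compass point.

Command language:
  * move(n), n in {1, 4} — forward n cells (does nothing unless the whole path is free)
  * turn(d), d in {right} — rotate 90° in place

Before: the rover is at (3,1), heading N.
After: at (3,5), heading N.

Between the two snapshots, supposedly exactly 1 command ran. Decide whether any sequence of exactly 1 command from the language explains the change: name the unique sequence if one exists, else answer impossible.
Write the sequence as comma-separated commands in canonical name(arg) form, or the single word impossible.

key: still facing N — the one step turns nothing
begin: at (3,1), heading N
step 1 (move(4)): at (3,5), heading N
uniquely the one of 3 1-step routes that fits.

move(4)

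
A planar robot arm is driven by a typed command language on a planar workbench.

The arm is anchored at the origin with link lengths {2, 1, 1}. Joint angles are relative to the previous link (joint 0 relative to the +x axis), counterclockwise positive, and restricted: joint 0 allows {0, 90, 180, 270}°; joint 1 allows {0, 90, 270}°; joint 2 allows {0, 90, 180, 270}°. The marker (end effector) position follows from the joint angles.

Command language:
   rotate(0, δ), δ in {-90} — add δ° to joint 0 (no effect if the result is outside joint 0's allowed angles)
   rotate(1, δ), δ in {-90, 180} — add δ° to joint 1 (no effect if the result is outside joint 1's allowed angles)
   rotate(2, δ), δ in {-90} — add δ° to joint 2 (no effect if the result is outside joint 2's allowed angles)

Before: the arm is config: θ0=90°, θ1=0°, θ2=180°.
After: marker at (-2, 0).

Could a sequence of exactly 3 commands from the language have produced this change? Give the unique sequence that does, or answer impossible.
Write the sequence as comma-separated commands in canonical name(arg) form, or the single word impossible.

rotate(0, -90), rotate(0, -90), rotate(0, -90)

start: config: θ0=90°, θ1=0°, θ2=180°
t=1 rotate(0, -90) ⇒ config: θ0=0°, θ1=0°, θ2=180°
t=2 rotate(0, -90) ⇒ config: θ0=270°, θ1=0°, θ2=180°
t=3 rotate(0, -90) ⇒ config: θ0=180°, θ1=0°, θ2=180°
no rival 3-sequence matches.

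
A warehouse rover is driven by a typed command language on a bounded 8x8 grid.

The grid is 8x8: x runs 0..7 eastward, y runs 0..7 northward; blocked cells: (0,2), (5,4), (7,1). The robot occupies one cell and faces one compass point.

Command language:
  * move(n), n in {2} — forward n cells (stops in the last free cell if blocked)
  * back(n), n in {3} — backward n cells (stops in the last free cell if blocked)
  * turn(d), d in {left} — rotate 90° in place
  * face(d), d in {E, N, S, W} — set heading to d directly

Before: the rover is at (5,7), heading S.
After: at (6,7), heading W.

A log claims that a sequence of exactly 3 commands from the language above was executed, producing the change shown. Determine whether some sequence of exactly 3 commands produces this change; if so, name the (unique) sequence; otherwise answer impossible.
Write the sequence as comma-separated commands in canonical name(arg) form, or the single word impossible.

key: order matters: swapping face(W) and back(3) lands elsewhere
initial: at (5,7), heading S
t=1 face(W) ⇒ at (5,7), heading W
t=2 move(2) ⇒ at (3,7), heading W
t=3 back(3) ⇒ at (6,7), heading W
no rival 3-sequence matches.

face(W), move(2), back(3)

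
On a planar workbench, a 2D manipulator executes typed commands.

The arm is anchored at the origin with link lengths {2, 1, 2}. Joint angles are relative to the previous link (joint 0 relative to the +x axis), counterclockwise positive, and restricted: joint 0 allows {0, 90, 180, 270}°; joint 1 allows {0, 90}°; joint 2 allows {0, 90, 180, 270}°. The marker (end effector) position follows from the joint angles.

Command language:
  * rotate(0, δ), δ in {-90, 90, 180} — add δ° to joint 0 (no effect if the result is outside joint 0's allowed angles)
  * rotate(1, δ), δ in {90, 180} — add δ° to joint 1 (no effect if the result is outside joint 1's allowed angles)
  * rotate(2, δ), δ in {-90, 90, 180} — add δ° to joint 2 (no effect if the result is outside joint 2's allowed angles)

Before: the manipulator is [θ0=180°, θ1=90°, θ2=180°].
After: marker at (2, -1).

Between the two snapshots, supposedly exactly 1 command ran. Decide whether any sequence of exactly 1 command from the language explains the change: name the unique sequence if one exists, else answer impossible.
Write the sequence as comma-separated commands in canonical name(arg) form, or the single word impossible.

rotate(0, 180)

t0: [θ0=180°, θ1=90°, θ2=180°]
1. rotate(0, 180) → [θ0=0°, θ1=90°, θ2=180°]
uniquely the one of 8 1-step routes that fits.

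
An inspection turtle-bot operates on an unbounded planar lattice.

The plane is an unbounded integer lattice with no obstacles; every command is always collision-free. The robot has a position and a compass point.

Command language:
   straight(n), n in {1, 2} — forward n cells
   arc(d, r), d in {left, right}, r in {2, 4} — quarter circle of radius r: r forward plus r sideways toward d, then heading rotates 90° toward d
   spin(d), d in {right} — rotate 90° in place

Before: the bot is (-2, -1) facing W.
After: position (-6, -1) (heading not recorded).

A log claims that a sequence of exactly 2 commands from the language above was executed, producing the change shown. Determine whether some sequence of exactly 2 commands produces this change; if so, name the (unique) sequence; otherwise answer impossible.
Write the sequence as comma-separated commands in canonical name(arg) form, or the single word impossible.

straight(2), straight(2)

initial: (-2, -1) facing W
[1] after straight(2): (-4, -1) facing W
[2] after straight(2): (-6, -1) facing W
uniquely the one of 49 2-step routes that fits.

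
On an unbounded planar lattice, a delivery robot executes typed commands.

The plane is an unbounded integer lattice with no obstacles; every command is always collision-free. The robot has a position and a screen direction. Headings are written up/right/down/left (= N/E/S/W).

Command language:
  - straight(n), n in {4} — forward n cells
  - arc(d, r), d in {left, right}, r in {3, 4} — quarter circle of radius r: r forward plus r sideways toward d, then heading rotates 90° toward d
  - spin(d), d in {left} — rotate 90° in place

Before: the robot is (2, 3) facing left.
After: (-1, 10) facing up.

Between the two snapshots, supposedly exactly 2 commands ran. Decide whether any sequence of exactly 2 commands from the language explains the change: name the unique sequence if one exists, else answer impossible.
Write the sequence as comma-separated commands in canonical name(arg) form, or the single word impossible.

key: running straight(4) before arc(right, 3) would end elsewhere — order is forced
initial: (2, 3) facing left
1. arc(right, 3) → (-1, 6) facing up
2. straight(4) → (-1, 10) facing up
all 36 alternatives checked — unique.

arc(right, 3), straight(4)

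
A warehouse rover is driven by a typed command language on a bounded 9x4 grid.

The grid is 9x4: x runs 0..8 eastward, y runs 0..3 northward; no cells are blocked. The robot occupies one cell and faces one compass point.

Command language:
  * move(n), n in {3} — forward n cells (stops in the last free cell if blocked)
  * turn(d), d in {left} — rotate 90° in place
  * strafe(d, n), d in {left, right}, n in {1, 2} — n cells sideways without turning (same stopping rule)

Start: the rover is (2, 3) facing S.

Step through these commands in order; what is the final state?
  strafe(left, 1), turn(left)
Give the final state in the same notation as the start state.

(3, 3) facing E

t0: (2, 3) facing S
1. strafe(left, 1) → (3, 3) facing S
2. turn(left) → (3, 3) facing E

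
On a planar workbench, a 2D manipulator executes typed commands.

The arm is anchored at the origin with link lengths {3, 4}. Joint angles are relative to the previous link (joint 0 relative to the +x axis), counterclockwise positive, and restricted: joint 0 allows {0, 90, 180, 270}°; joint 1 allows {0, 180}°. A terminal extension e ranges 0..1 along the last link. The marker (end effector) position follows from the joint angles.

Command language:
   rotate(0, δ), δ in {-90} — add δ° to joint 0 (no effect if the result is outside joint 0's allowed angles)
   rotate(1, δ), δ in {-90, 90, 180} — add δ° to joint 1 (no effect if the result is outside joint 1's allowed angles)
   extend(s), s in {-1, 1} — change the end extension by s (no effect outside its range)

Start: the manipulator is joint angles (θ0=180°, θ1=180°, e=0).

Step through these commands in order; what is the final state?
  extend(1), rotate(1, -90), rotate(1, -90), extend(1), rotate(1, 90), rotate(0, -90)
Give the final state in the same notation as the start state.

begin: joint angles (θ0=180°, θ1=180°, e=0)
t=1 extend(1) ⇒ joint angles (θ0=180°, θ1=180°, e=1)
t=2 rotate(1, -90) ⇒ joint angles (θ0=180°, θ1=180°, e=1)
t=3 rotate(1, -90) ⇒ joint angles (θ0=180°, θ1=180°, e=1)
t=4 extend(1) ⇒ joint angles (θ0=180°, θ1=180°, e=1)
t=5 rotate(1, 90) ⇒ joint angles (θ0=180°, θ1=180°, e=1)
t=6 rotate(0, -90) ⇒ joint angles (θ0=90°, θ1=180°, e=1)

joint angles (θ0=90°, θ1=180°, e=1)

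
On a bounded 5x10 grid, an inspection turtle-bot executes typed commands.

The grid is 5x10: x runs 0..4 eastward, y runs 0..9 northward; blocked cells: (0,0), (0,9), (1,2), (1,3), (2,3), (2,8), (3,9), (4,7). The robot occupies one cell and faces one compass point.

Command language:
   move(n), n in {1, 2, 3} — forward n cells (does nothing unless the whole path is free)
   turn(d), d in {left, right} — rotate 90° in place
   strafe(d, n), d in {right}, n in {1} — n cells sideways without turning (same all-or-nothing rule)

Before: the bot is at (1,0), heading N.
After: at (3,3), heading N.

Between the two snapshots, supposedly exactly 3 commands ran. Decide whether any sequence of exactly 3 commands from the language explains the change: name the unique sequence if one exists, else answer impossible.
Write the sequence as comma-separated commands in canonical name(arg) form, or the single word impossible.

strafe(right, 1), strafe(right, 1), move(3)

key: order matters: swapping strafe(right, 1) and move(3) lands elsewhere
begin: at (1,0), heading N
[1] after strafe(right, 1): at (2,0), heading N
[2] after strafe(right, 1): at (3,0), heading N
[3] after move(3): at (3,3), heading N
no rival 3-sequence matches.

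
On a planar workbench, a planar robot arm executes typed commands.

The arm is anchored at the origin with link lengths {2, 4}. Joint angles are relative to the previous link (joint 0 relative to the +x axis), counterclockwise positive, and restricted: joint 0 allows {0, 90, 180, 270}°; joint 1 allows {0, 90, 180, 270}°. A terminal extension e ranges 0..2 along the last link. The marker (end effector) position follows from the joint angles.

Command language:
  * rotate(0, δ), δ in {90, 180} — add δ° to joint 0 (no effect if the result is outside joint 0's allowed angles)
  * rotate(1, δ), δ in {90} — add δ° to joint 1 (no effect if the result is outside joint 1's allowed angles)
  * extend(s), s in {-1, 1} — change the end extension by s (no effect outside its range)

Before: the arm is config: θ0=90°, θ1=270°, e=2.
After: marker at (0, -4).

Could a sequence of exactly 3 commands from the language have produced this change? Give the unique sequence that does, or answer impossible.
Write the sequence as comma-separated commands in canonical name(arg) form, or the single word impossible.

begin: config: θ0=90°, θ1=270°, e=2
[1] after rotate(1, 90): config: θ0=90°, θ1=0°, e=2
[2] after rotate(1, 90): config: θ0=90°, θ1=90°, e=2
[3] after rotate(1, 90): config: θ0=90°, θ1=180°, e=2
all 125 alternatives checked — unique.

rotate(1, 90), rotate(1, 90), rotate(1, 90)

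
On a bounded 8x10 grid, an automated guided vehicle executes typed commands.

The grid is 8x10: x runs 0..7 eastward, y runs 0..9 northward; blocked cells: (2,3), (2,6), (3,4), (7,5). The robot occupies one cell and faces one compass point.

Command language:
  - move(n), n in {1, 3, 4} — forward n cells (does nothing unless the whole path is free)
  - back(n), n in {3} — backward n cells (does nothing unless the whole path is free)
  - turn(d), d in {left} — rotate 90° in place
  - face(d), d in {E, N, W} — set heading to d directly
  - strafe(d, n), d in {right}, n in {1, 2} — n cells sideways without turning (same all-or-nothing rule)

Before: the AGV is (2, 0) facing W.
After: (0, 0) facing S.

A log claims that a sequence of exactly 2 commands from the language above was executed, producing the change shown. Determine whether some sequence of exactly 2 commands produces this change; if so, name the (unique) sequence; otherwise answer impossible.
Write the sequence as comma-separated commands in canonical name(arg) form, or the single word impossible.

key: order matters: swapping turn(left) and strafe(right, 2) lands elsewhere
initial: (2, 0) facing W
t=1 turn(left) ⇒ (2, 0) facing S
t=2 strafe(right, 2) ⇒ (0, 0) facing S
uniquely the one of 100 2-step routes that fits.

turn(left), strafe(right, 2)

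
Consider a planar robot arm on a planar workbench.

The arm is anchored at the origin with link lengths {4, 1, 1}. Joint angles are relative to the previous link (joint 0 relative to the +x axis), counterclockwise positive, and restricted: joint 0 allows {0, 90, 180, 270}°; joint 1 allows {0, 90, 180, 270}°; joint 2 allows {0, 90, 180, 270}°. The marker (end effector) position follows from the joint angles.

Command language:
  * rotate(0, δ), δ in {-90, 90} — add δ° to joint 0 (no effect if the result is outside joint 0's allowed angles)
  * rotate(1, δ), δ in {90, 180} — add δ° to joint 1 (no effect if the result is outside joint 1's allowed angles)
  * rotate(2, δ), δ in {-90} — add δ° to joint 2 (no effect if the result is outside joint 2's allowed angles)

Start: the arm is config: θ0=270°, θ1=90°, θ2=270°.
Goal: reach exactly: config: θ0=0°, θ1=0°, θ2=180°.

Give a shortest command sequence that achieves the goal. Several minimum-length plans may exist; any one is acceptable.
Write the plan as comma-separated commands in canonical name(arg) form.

initial: config: θ0=270°, θ1=90°, θ2=270°
1. rotate(1, 180) → config: θ0=270°, θ1=270°, θ2=270°
2. rotate(1, 90) → config: θ0=270°, θ1=0°, θ2=270°
3. rotate(2, -90) → config: θ0=270°, θ1=0°, θ2=180°
4. rotate(0, 90) → config: θ0=0°, θ1=0°, θ2=180°
no 3-step plan works, so 4 is optimal.

rotate(1, 180), rotate(1, 90), rotate(2, -90), rotate(0, 90)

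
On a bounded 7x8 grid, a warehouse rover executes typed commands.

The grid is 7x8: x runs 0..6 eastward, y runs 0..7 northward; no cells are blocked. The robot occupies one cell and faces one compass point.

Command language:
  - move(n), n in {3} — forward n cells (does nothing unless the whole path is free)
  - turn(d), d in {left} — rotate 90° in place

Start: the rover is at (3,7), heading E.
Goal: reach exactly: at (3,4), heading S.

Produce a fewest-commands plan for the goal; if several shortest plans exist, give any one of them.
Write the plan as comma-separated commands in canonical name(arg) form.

initial: at (3,7), heading E
[1] after turn(left): at (3,7), heading N
[2] after turn(left): at (3,7), heading W
[3] after turn(left): at (3,7), heading S
[4] after move(3): at (3,4), heading S
nothing shorter than 4 reaches the goal.

turn(left), turn(left), turn(left), move(3)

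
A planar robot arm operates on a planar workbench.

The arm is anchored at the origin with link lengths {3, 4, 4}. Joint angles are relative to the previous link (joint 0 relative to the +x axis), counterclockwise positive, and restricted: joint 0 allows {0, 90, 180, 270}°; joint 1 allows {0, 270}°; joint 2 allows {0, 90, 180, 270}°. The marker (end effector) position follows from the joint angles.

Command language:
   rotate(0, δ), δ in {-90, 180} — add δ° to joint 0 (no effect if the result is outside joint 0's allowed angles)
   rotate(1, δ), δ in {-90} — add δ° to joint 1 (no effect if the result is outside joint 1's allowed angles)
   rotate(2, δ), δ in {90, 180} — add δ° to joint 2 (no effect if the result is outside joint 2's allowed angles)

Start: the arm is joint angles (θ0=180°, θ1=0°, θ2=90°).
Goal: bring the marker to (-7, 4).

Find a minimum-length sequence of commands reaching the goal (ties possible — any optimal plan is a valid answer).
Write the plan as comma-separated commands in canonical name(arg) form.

rotate(1, -90)

from: joint angles (θ0=180°, θ1=0°, θ2=90°)
t=1 rotate(1, -90) ⇒ joint angles (θ0=180°, θ1=270°, θ2=90°)
minimal: 1 command(s), checked below 1.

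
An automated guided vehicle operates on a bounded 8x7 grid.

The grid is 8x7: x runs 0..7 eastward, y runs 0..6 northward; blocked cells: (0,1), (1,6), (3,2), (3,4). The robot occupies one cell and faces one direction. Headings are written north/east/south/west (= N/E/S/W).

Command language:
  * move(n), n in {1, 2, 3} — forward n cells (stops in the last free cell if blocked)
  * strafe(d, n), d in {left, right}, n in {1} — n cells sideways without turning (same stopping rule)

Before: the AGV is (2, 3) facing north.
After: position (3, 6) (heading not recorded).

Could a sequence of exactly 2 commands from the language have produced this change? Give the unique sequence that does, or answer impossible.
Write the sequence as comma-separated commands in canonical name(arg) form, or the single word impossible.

key: order matters: swapping move(3) and strafe(right, 1) lands elsewhere
initial: (2, 3) facing north
step 1 (move(3)): (2, 6) facing north
step 2 (strafe(right, 1)): (3, 6) facing north
no rival 2-sequence matches.

move(3), strafe(right, 1)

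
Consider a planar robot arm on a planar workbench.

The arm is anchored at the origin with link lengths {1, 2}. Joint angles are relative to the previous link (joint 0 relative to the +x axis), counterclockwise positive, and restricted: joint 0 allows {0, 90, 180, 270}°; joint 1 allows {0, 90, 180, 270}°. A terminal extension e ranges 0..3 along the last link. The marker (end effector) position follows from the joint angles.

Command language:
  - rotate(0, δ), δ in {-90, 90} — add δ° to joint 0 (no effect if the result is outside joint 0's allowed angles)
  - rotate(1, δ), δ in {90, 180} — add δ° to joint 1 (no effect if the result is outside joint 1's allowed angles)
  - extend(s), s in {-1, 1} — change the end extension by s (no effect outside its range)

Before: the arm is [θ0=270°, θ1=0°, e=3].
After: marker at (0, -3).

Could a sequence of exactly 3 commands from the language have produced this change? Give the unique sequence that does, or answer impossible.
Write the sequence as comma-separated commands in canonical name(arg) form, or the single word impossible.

begin: [θ0=270°, θ1=0°, e=3]
t=1 extend(-1) ⇒ [θ0=270°, θ1=0°, e=2]
t=2 extend(-1) ⇒ [θ0=270°, θ1=0°, e=1]
t=3 extend(-1) ⇒ [θ0=270°, θ1=0°, e=0]
all 216 alternatives checked — unique.

extend(-1), extend(-1), extend(-1)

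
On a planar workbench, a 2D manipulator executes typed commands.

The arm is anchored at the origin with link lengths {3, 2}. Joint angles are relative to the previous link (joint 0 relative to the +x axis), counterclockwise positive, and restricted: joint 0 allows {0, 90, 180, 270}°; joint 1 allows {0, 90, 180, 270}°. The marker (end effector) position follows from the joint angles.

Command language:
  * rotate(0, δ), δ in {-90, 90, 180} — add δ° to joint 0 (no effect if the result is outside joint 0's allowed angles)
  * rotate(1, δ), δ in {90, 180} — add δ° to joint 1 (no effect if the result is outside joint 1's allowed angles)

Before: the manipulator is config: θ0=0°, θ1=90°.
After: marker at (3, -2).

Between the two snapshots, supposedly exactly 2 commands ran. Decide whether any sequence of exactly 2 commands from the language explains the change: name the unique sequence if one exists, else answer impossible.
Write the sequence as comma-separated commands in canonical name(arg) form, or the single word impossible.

rotate(1, 90), rotate(1, 90)

begin: config: θ0=0°, θ1=90°
1. rotate(1, 90) → config: θ0=0°, θ1=180°
2. rotate(1, 90) → config: θ0=0°, θ1=270°
no rival 2-sequence matches.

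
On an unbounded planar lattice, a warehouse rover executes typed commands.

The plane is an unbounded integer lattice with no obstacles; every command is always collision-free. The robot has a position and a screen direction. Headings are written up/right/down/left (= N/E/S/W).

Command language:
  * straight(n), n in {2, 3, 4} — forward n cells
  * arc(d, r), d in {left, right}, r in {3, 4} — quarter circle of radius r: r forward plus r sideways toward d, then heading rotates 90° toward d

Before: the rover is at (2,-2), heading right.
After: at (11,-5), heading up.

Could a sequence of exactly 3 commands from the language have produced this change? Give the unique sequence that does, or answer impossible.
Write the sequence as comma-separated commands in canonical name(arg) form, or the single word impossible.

arc(right, 3), arc(left, 3), arc(left, 3)

key: running arc(left, 3) before arc(right, 3) would end elsewhere — order is forced
t0: at (2,-2), heading right
step 1 (arc(right, 3)): at (5,-5), heading down
step 2 (arc(left, 3)): at (8,-8), heading right
step 3 (arc(left, 3)): at (11,-5), heading up
no rival 3-sequence matches.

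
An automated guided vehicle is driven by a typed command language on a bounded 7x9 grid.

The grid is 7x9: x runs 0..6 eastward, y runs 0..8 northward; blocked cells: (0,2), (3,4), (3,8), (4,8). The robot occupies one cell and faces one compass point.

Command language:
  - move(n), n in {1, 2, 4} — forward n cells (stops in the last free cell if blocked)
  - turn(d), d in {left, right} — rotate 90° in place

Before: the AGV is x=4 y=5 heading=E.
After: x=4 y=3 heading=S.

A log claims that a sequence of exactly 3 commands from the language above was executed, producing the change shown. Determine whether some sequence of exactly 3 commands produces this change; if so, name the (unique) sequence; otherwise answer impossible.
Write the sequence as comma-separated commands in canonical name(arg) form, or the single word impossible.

turn(right), move(1), move(1)

key: cell and facing (now S) both changed — the 3 commands mix motion and turning
t0: x=4 y=5 heading=E
1. turn(right) → x=4 y=5 heading=S
2. move(1) → x=4 y=4 heading=S
3. move(1) → x=4 y=3 heading=S
no rival 3-sequence matches.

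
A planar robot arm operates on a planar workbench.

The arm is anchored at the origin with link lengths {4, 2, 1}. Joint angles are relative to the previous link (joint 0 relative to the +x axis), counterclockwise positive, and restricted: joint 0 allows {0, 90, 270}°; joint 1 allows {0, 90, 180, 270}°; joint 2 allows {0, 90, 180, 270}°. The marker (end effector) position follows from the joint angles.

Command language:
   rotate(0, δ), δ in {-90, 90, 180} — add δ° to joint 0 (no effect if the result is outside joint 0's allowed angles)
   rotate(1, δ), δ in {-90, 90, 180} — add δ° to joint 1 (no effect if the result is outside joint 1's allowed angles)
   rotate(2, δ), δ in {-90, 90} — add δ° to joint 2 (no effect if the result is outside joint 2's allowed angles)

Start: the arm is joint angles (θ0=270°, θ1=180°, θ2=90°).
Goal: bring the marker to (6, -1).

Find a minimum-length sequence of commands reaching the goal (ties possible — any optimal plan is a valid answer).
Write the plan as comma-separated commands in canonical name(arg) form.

from: joint angles (θ0=270°, θ1=180°, θ2=90°)
t=1 rotate(2, -90) ⇒ joint angles (θ0=270°, θ1=180°, θ2=0°)
t=2 rotate(2, -90) ⇒ joint angles (θ0=270°, θ1=180°, θ2=270°)
t=3 rotate(0, 90) ⇒ joint angles (θ0=0°, θ1=180°, θ2=270°)
t=4 rotate(1, 180) ⇒ joint angles (θ0=0°, θ1=0°, θ2=270°)
shorter routes all fall short; 4 is best.

rotate(2, -90), rotate(2, -90), rotate(0, 90), rotate(1, 180)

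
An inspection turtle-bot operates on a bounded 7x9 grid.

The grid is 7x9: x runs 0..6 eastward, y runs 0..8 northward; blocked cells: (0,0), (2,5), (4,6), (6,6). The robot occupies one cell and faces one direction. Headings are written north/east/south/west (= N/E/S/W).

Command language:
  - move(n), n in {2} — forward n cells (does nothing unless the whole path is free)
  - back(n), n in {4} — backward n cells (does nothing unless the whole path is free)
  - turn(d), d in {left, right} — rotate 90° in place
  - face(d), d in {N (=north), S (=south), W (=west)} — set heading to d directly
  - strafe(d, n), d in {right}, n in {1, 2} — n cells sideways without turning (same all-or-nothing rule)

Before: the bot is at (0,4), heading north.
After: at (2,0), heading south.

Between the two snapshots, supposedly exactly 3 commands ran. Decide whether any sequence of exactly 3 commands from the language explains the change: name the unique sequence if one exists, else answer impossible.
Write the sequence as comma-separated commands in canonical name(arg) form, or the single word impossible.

strafe(right, 2), back(4), face(S)

key: order matters: swapping strafe(right, 2) and face(S) lands elsewhere
begin: at (0,4), heading north
t=1 strafe(right, 2) ⇒ at (2,4), heading north
t=2 back(4) ⇒ at (2,0), heading north
t=3 face(S) ⇒ at (2,0), heading south
uniquely the one of 729 3-step routes that fits.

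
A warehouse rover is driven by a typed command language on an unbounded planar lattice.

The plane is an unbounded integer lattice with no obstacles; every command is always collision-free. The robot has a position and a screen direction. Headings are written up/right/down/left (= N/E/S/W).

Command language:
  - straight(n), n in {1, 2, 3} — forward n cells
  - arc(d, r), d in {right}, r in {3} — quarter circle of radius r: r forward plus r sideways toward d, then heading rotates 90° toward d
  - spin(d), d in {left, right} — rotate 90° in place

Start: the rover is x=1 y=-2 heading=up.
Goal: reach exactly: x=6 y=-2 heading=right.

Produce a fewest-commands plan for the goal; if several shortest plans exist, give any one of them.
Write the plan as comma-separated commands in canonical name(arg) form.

spin(right), straight(2), straight(3)

start: x=1 y=-2 heading=up
1. spin(right) → x=1 y=-2 heading=right
2. straight(2) → x=3 y=-2 heading=right
3. straight(3) → x=6 y=-2 heading=right
no 2-step plan works, so 3 is optimal.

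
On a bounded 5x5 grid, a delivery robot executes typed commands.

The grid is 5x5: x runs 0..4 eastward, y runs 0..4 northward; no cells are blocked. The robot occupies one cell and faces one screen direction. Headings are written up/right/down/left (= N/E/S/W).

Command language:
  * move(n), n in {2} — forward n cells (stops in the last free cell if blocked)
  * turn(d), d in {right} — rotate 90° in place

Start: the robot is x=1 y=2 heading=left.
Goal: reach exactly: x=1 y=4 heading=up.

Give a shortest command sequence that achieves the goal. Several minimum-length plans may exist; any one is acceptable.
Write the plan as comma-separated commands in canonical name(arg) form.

turn(right), move(2)

from: x=1 y=2 heading=left
1. turn(right) → x=1 y=2 heading=up
2. move(2) → x=1 y=4 heading=up
nothing shorter than 2 reaches the goal.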